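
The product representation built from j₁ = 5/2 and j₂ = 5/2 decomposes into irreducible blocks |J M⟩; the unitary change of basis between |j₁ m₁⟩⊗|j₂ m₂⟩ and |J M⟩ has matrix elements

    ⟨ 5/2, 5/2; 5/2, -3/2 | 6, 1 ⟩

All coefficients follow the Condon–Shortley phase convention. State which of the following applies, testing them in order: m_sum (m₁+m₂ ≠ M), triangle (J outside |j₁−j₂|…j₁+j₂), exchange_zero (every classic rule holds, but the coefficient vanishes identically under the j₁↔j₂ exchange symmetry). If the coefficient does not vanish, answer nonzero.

triangle

m-sum: m₁+m₂ = 5/2+(-3/2) = 1, M = 1  ✓
triangle: need |j₁−j₂| ≤ J ≤ j₁+j₂, i.e. J ∈ [0, 5]; J = 6 is outside ✗ ⇒ coefficient is 0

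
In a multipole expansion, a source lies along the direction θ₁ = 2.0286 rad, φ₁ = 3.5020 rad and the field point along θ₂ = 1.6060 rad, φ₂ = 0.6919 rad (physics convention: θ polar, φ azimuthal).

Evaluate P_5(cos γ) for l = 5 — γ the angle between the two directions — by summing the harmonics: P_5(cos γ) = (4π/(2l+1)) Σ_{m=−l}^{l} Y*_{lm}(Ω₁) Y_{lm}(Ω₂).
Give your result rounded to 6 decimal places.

Addition theorem: P_5(cos γ) = (4π/11) Σ_m Y*_{lm}(Ω₁) Y_{lm}(Ω₂), m = −5…5:
  m=-5: (0.061781, -0.262391) × (-0.439511, 0.144629) = (0.010796, 0.124259)  (running Σ = (0.010796, 0.124259))
  m=-4: (-0.054101, -0.416514) × (0.047968, 0.018826) = (0.005246, -0.020998)  (running Σ = (0.016042, 0.103261))
  m=-3: (-0.089019, -0.167064) × (0.165168, 0.298845) = (0.035223, -0.054196)  (running Σ = (0.051266, 0.049065))
  m=-2: (0.187447, 0.164674) × (0.011035, -0.058320) = (0.011672, -0.009115)  (running Σ = (0.062938, 0.039950))
  m=-1: (0.250959, 0.094578) × (0.242209, -0.200678) = (0.079764, -0.027454)  (running Σ = (0.142702, 0.012496))
  m=0: (-0.192796, -0.000000) × (-0.061387, 0.000000) = (0.011835, 0.000000)  (running Σ = (0.154537, 0.012496))
  m=1: (-0.250959, 0.094578) × (-0.242209, -0.200678) = (0.079764, 0.027454)  (running Σ = (0.234302, 0.039950))
  m=2: (0.187447, -0.164674) × (0.011035, 0.058320) = (0.011672, 0.009115)  (running Σ = (0.245974, 0.049065))
  m=3: (0.089019, -0.167064) × (-0.165168, 0.298845) = (0.035223, 0.054196)  (running Σ = (0.281197, 0.103261))
  m=4: (-0.054101, 0.416514) × (0.047968, -0.018826) = (0.005246, 0.020998)  (running Σ = (0.286443, 0.124259))
  m=5: (-0.061781, -0.262391) × (0.439511, 0.144629) = (0.010796, -0.124259)  (running Σ = (0.297239, 0.000000))
Σ over m = (0.297239, 0.000000); ×(4π/11) → (0.339565, 0.000000). Real part: 0.339565

0.339565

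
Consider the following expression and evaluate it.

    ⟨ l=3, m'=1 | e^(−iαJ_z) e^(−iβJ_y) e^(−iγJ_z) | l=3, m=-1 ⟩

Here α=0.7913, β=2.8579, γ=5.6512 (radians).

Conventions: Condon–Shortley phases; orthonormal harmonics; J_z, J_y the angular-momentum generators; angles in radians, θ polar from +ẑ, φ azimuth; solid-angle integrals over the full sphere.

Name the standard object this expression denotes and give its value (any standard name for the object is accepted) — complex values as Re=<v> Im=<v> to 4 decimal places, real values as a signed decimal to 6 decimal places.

This is a Wigner D-matrix element — the rotation-matrix element ⟨l m'| R(α,β,γ) |l m⟩ in the angular-momentum basis.
First d^3_{1,-1}(β=2.8579), then the phase factors e^{-i(1)α} and e^{-i(-1)γ}:
Half-angle: c=0.141371, s=0.989957. N=√(24·2·2·24)=48.000000
Admissible k: 0..2 (factorial args all ≥0)
  k=0: (−1)^2·48.0000/(8)·0.1414^4·0.9900^2 = +0.002349
  k=1: (−1)^3·48.0000/(6)·0.1414^2·0.9900^4 = -0.153559
  k=2: (−1)^4·48.0000/(48)·0.1414^0·0.9900^6 = +0.941233
d^3_{1,-1}(2.8579) = +0.002349 -0.153559 +0.941233 = +0.790022
D = (+0.702921-0.711268i)·(+0.790022)·(+0.806856-0.590748i) = +0.116115-0.781443i

Wigner D-matrix element, Re=0.1161 Im=-0.7814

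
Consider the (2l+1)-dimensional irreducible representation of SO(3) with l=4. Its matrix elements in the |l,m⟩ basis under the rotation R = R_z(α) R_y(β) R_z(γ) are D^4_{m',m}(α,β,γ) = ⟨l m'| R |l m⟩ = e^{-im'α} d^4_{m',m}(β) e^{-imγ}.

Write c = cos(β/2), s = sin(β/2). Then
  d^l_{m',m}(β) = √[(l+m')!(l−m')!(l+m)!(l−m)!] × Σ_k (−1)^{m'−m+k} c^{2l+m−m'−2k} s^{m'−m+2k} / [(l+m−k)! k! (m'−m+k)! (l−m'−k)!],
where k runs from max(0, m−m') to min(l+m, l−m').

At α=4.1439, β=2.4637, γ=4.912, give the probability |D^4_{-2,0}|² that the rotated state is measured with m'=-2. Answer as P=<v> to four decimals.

P=0.2548

D^4_{-2,0}(4.1439,2.4637,4.9120) = e^{-i·-2·4.1439}·d^4_{-2,0}(2.4637)·e^{-i·0·4.9120}. Compute d first:
Half-angle: c=0.332494, s=0.943106. N=√(2·720·24·24)=910.735966
k: max(0,(0)−(-2))=2 … min(4+(0),4−(-2))=4
  k=2: (−1)^0·910.7360/(96)·0.3325^6·0.9431^2 = +0.011401
  k=3: (−1)^1·910.7360/(36)·0.3325^4·0.9431^4 = -0.244604
  k=4: (−1)^2·910.7360/(96)·0.3325^2·0.9431^6 = +0.737988
d^4_{-2,0}(2.4637) = +0.011401 -0.244604 +0.737988 = +0.504785
|D^4_{-2,0}|² = |d^4_{-2,0}(β)|² = (+0.504785)² = 0.254808 (the z-rotation phases have unit modulus)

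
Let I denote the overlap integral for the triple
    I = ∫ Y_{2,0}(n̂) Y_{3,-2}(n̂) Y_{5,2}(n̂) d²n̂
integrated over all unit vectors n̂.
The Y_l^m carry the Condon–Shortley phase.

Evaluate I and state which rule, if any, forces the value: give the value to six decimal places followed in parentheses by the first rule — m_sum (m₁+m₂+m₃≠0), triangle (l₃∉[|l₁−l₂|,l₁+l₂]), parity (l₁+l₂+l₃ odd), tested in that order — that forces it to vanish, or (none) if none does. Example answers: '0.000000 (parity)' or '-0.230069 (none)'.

0.190188 (none)

Checks pass: Σm=0; 10 even; l₃=5∈[1,5].
(2·2+1)(2·3+1)(2·5+1) = 385
Δ: 0! 4! 6! / 11! → 1/2310
sum: t=0:+1/144 = 1/144
3j²(2 3 5; 0 0 0) = Δ·Π!·Σ² = 10/231  (sign -1)
sum: t=0:+1/480 = 1/480
3j²(2 3 5; 0 -2 2) = Δ·Π!·Σ² = 3/110  (sign -1)
combine: 4πI² = 385·10/231·3/110 = 5/11
take √, sign +1: I = 0.19018827
No selection rule forces the value: the integral is nonzero (none).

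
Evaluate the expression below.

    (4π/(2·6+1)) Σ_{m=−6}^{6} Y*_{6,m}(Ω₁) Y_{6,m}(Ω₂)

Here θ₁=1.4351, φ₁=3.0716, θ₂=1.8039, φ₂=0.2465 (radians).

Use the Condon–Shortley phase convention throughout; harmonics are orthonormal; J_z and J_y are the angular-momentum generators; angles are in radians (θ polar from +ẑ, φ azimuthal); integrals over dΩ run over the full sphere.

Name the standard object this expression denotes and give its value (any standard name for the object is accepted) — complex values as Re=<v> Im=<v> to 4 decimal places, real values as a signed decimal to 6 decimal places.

Legendre polynomial (addition theorem), +0.156589

This sum is the spherical-harmonic addition theorem: it equals the Legendre polynomial P_l(cos γ) of the angle γ between the two directions.
Term-by-term m-sum for l=6 (normalisation 4π/13 = 0.966644):
  m=-6: Y*=+0.417330-0.186346i  Y=+0.037566-0.408079i  product -0.060367-0.177304i
  m=-5: Y*=-0.203066+0.074117i  Y=-0.111858+0.317939i  product -0.000850-0.072853i
  m=-4: Y*=-0.263931+0.075886i  Y=-0.072899+0.110112i  product +0.010884-0.034594i
  m=-3: Y*=+0.234614-0.050001i  Y=+0.247071-0.225371i  product +0.046697-0.065229i
  m=-2: Y*=+0.215812-0.030409i  Y=+0.036252-0.019477i  product +0.007231-0.005306i
  m=-1: Y*=-0.245789+0.017232i  Y=-0.313661+0.078922i  product +0.075734-0.024803i
  m=+0: Y*=-0.202309-0.000000i  Y=-0.016463+0.000000i  product +0.003331+0.000000i
  m=+1: Y*=+0.245789+0.017232i  Y=+0.313661+0.078922i  product +0.075734+0.024803i
  m=+2: Y*=+0.215812+0.030409i  Y=+0.036252+0.019477i  product +0.007231+0.005306i
  m=+3: Y*=-0.234614-0.050001i  Y=-0.247071-0.225371i  product +0.046697+0.065229i
  m=+4: Y*=-0.263931-0.075886i  Y=-0.072899-0.110112i  product +0.010884+0.034594i
  m=+5: Y*=+0.203066+0.074117i  Y=+0.111858+0.317939i  product -0.000850+0.072853i
  m=+6: Y*=+0.417330+0.186346i  Y=+0.037566+0.408079i  product -0.060367+0.177304i
Total Σ_m = +0.161993+0.000000i. Multiply by 0.966644: +0.156589+0.000000i. P_6(cos γ) = 0.156589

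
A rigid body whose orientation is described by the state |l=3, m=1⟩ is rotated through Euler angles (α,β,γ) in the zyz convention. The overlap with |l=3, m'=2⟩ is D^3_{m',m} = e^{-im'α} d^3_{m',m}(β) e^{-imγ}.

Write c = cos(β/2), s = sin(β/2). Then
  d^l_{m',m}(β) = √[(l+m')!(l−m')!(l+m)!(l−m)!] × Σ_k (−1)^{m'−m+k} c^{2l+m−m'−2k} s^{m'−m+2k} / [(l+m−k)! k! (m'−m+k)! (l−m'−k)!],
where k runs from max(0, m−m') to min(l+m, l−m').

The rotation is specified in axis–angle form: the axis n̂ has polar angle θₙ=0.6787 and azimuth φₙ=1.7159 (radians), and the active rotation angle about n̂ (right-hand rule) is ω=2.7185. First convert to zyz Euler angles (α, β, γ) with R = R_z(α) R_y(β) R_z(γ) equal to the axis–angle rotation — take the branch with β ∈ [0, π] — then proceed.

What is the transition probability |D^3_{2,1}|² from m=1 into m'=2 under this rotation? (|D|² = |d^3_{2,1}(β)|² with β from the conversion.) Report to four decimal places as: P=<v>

P=0.0155

Axis–angle → zyz. n̂ = (sinθₙcosφₙ, sinθₙsinφₙ, cosθₙ) = (-0.090774, +0.621184, +0.778389), ω = 2.7185.
R = I cosω + sinω [n̂]ₓ + (1−cosω) n̂n̂ᵀ gives
  R = [-0.896070, -0.427396, +0.119962; +0.211790, -0.174108, +0.961681; -0.390132, +0.887141, +0.246532]
β = atan2(√(R₁₃²+R₂₃²), R₃₃) = 1.321697; α = atan2(R₂₃, R₁₃) mod 2π = 1.446695; γ = atan2(R₃₂, −R₃₁) mod 2π = 1.156488
First d^3_{2,1}(β=1.3217), then the phase factors e^{-i(2)α} and e^{-i(1)γ}:
c=cos(1.321697/2)=0.789472, s=sin(1.321697/2)=0.613787; N=√[120·1·24·2]=75.894664
Admissible k: 0..1 (factorial args all ≥0)
  k=0: (−1)^1·75.8947/(24)·0.7895^5·0.6138^1 = -0.595252
  k=1: (−1)^2·75.8947/(12)·0.7895^3·0.6138^3 = +0.719602
d^3_{2,1}(1.3217) = -0.595252 +0.719602 = +0.124350
|D^3_{2,1}|² = |d^3_{2,1}(β)|² = (+0.124350)² = 0.015463 (the z-rotation phases have unit modulus)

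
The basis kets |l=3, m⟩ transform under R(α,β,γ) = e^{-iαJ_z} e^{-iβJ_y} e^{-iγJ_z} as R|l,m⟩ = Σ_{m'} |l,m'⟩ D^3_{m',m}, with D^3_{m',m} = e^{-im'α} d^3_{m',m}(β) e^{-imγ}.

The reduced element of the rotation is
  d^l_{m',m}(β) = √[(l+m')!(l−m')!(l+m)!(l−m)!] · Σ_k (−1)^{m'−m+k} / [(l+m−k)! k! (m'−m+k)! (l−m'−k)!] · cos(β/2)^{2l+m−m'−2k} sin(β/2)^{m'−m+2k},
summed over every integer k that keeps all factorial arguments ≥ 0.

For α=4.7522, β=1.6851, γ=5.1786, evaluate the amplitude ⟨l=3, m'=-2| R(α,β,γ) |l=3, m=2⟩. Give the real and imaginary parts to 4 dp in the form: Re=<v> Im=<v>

Re=0.3384 Im=-0.3874

D^3_{-2,2}(4.7522,1.6851,5.1786) = e^{-i·-2·4.7522}·d^3_{-2,2}(1.6851)·e^{-i·2·5.1786}. Compute d first:
With c≡cos(β/2)=0.665562 and s≡sin(β/2)=0.746343, N=[1·120·120·1]^{1/2}=120.000000
k∈{4,5} keeps every argument non-negative
  k=4: (−1)^0·120.0000/(24)·0.6656^2·0.7463^4 = +0.687227
  k=5: (−1)^1·120.0000/(120)·0.6656^0·0.7463^6 = -0.172834
d^3_{-2,2}(1.6851) = +0.687227 -0.172834 = +0.514392
Phases: e^{-i·(-2)·4.7522}=-0.996832-0.079538i, e^{-i·(2)·5.1786}=-0.595891+0.803066i ⇒ D=+0.338407-0.387402i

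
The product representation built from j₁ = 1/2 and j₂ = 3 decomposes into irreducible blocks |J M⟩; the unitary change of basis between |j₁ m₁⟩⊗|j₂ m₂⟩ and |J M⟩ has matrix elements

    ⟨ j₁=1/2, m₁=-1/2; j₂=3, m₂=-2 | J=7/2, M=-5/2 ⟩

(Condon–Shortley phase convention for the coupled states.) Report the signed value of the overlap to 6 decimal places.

triangle: 0!·1!·6!/8! = 720/40320
(j±m)!: 0!·1!·1!·5!·1!·6! = 86400
prefactor² = (2J+1)·Δ·N² = 86400/7
  k=0: +1/(0!·0!·1!·1!·0!·5!) = 1/120
Σ = 1/120  ⇒  CG² = 86400/7·(1/120)² = 6/7
CG = +√(6/7) = +0.925820

+0.925820  (= +√(6/7))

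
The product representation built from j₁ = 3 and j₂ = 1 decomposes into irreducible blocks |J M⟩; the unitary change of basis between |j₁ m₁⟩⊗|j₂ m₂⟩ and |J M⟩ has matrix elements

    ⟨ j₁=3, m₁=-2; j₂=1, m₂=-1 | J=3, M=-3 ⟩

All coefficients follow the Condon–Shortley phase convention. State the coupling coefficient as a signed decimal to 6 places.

√[7·1!5!1!/8! · 1!5!0!2!0!6!] = √(3600)
  +(−1)^0/∏(0,1,5,0,0,1)! = 1/120  (running 1/120)
⟨..|..⟩ = √(3600)·(1/120) = +0.500000

+√(1/4) ≈ +0.500000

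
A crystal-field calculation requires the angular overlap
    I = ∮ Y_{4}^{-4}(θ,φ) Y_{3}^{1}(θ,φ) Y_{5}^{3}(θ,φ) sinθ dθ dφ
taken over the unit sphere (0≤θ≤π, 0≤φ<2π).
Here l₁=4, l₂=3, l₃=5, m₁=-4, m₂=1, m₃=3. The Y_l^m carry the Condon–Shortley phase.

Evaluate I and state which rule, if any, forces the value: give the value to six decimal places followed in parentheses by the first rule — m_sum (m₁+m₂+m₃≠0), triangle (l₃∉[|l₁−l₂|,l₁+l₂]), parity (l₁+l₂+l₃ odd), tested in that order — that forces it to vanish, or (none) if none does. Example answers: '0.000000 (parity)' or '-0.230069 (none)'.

0.169606 (none)

Checks pass: Σm=0; 12 even; l₃=5∈[1,7].
(2·4+1)(2·3+1)(2·5+1) = 693
Δ: 2! 6! 4! / 13! → 1/180180
sum: t=0:+1/576 t=1:−1/144 t=2:+1/576 = -1/288
3j²(4 3 5; 0 0 0) = Δ·Π!·Σ² = 20/1001  (sign +1)
sum: t=2:+1/5760 = 1/5760
3j²(4 3 5; -4 1 3) = Δ·Π!·Σ² = 56/2145  (sign +1)
combine: 4πI² = 693·20/1001·56/2145 = 672/1859
take √, sign +1: I = 0.16960553
No selection rule forces the value: the integral is nonzero (none).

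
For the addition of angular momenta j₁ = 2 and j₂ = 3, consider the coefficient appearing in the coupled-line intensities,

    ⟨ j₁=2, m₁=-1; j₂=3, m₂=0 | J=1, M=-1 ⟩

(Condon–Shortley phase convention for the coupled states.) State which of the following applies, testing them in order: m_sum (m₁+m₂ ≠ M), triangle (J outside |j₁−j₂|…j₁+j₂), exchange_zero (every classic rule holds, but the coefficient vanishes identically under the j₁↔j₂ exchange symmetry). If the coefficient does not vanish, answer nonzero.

nonzero

m-sum: m₁+m₂ = -1+0 = -1, M = -1  ✓
triangle: |j₁−j₂| = 1 ≤ J = 1 ≤ j₁+j₂ = 5  ✓
exchange: j₁≠j₂ or m₁≠m₂ — the exchange symmetry imposes no constraint here
value check: CG = −√(3/35) = -0.292770 ≠ 0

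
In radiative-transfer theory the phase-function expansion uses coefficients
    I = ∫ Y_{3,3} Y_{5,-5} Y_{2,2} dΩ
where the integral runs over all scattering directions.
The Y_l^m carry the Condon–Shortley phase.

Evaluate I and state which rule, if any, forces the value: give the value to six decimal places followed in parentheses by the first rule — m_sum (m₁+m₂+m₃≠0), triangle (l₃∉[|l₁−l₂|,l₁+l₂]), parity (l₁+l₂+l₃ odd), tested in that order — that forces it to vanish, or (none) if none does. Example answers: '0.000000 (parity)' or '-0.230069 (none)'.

-0.347235 (none)

Rules hold: Σm=0, L=10 even, 2≤2≤8.
N = 7·11·5 = 385
Δ = 6!·0!·4!/11! = 1/2310
Racah Σ t=3..3: t=3:−1/144 = -1/144
⇒ 3j(3 5 2; 0 0 0)² = 10/231, sgn -1
Racah Σ t=0..0: t=0:+1/17280 = 1/17280
⇒ 3j(3 5 2; 3 -5 2)² = 1/11, sgn +1
4πI² = N·(3j₀)²·(3jₘ)² = 50/33
I = -1·√(1.51515/4π) = -0.34723469
No selection rule forces the value: the integral is nonzero (none).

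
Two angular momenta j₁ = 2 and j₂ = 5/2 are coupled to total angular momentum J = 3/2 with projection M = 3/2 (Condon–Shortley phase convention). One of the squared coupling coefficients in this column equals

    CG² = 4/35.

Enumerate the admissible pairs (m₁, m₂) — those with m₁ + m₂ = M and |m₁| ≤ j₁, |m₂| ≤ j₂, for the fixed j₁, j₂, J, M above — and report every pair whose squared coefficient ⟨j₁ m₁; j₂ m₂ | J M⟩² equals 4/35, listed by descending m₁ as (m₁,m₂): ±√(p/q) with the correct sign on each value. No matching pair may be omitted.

(2,-1/2): +√(4/35)

Admissible pairs with m₁+m₂ = M = 3/2: (-1,5/2), (0,3/2), (1,1/2), (2,-1/2)
  (m₁,m₂)=(2,-1/2): CG² = 4/35, CG = +√(4/35)   ← matches the target
  (m₁,m₂)=(1,1/2): CG² = 9/35, CG = −√(9/35)
  (m₁,m₂)=(0,3/2): CG² = 12/35, CG = +√(12/35)
  (m₁,m₂)=(-1,5/2): CG² = 2/7, CG = −√(2/7)
Pairs with CG² = 4/35: (2,-1/2): +√(4/35)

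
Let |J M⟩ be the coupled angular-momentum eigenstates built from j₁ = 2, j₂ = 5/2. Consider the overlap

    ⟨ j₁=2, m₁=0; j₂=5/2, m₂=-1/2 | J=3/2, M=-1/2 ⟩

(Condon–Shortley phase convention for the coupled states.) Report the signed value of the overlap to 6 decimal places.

j₁+j₂−J=3  J+j₁−j₂=1  J−j₁+j₂=2  j₁+j₂+J+1=7
(j₁±m₁, j₂±m₂, J±M) = (2,2,2,3,1,2)
P² = 32/35
sum k=1..2:
  [1] −1/2 = -1/2
  [2] +1/4 = 1/4
S = -1/4
C² = P²·S² = 2/35 ; C = -0.239046

−√(2/35) = -0.239046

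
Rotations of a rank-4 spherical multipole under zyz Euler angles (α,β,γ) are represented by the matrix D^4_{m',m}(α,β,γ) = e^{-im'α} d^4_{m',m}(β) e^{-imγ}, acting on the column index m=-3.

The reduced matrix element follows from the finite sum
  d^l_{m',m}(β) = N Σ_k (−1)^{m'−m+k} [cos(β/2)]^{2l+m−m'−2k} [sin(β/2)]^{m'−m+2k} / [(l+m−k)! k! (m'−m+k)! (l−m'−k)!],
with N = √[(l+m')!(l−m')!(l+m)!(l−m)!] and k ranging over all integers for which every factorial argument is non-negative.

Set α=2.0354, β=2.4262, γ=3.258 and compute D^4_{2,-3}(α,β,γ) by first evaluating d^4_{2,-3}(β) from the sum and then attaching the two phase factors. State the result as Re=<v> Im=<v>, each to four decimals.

D^4_{2,-3}(2.0354,2.4262,3.2580) = e^{-i·2·2.0354}·d^4_{2,-3}(2.4262)·e^{-i·-3·3.2580}. Compute d first:
c=cos(2.426200/2)=0.350117, s=sin(2.426200/2)=0.936706; N=√[720·2·1·5040]=2693.993318
Admissible k: 0..1 (factorial args all ≥0)
  k=0: (−1)^5·2693.9933/(240)·0.3501^3·0.9367^5 = -0.347410
  k=1: (−1)^6·2693.9933/(720)·0.3501^1·0.9367^7 = +0.828896
d^4_{2,-3}(2.4262) = -0.347410 +0.828896 = +0.481487
Phases: e^{-i·(2)·2.0354}=-0.598469+0.801146i, e^{-i·(-3)·3.2580}=-0.939639-0.342167i ⇒ D=+0.402749-0.263860i

Re=0.4027 Im=-0.2639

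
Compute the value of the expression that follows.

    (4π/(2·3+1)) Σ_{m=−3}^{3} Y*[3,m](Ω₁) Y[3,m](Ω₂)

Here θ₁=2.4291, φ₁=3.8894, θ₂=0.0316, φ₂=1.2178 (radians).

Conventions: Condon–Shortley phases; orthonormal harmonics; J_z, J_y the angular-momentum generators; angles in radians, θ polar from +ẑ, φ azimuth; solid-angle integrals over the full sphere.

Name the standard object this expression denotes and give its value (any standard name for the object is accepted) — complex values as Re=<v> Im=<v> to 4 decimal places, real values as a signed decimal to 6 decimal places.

This sum is the spherical-harmonic addition theorem: it equals the Legendre polynomial P_l(cos γ) of the angle γ between the two directions.
Term-by-term m-sum for l=3 (normalisation 4π/7 = 1.795196):
  m=-3: (+0.072622-0.091172i) × (-0.000011+0.000006i) = -0.000000+0.000002i  (running Σ = -0.000000+0.000002i)
  m=-2: (-0.024824-0.329569i) × (-0.000776-0.000662i) = -0.000199+0.000272i  (running Σ = -0.000199+0.000274i)
  m=-1: (-0.288614-0.267692i) × (+0.014102-0.038277i) = -0.014317+0.007272i  (running Σ = -0.014516+0.007546i)
  m=0: (+0.038621-0.000000i) × (+0.744118+0.000000i) = +0.028739+0.000000i  (running Σ = +0.014223+0.007546i)
  m=1: (+0.288614-0.267692i) × (-0.014102-0.038277i) = -0.014317-0.007272i  (running Σ = -0.000093+0.000274i)
  m=2: (-0.024824+0.329569i) × (-0.000776+0.000662i) = -0.000199-0.000272i  (running Σ = -0.000292+0.000002i)
  m=3: (-0.072622-0.091172i) × (+0.000011+0.000006i) = -0.000000-0.000002i  (running Σ = -0.000292-0.000000i)
Total Σ_m = -0.000292-0.000000i. Multiply by 1.795196: -0.000525-0.000000i. P_3(cos γ) = -0.000525

Legendre polynomial (addition theorem), -0.000525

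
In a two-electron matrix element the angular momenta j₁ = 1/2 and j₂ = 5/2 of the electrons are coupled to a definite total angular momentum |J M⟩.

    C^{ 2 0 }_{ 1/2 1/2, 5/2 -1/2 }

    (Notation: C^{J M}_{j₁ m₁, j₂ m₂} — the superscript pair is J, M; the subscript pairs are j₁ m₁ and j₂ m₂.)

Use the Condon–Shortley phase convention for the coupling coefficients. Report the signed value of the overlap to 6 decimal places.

j₁+j₂−J=1  J+j₁−j₂=0  J−j₁+j₂=4  j₁+j₂+J+1=6
(j₁±m₁, j₂±m₂, J±M) = (1,0,2,3,2,2)
P² = 8
sum k=0..0:
  [0] +1/4 = 1/4
S = 1/4
C² = P²·S² = 1/2 ; C = +0.707107

+√(1/2) = +0.707107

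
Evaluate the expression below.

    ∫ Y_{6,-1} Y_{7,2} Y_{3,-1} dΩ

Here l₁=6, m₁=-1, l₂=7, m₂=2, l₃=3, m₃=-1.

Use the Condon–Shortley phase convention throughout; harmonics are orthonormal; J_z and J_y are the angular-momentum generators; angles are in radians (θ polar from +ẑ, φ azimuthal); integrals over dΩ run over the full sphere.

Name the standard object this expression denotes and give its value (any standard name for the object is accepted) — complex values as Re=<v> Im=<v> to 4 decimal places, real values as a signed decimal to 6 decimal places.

Gaunt coefficient, +0.123918

This is a Gaunt coefficient — the integral of a triple product of spherical harmonics over the sphere.
m-sum 0 ✓  L=16 even ✓  1≤3≤13 ✓
Π(2lᵢ+1) = 13×15×7 = 1365
triangle coeff Δ(6,7,3) = 1/2042040
Σ_t [4,6]: t=4:+1/207360 t=5:−1/57600 t=6:+1/207360 = -1/129600
(3j)²=168/12155 [(6 7 3; 0 0 0)], sign=+1
Σ_t [5,7]: t=5:−1/691200 t=6:+1/103680 t=7:−1/241920 = 59/14515200
(3j)²=3481/340340 [(6 7 3; -1 2 -1)], sign=+1
⇒ 4πI² = 438606/2272985
I = (+1)√(438606/2272985/(4π)) = 0.12391791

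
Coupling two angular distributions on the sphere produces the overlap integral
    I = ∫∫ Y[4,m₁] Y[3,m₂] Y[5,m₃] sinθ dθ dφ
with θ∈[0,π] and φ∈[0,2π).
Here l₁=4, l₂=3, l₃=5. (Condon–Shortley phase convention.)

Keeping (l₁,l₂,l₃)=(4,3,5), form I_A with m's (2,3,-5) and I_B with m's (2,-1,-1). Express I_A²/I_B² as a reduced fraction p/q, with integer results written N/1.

3150/1849

Shared (l₁,l₂,l₃)=(4,3,5): N and (l;000)² cancel in I_A²/I_B².
A: Δ = 2!·6!·4!/13! = 1/180180; Racah Σ t=2..2: t=2:+1/34560 = 1/34560; ⇒ 3j(4 3 5; 2 3 -5)² = 5/286, sgn +1
B: Δ = 2!·6!·4!/13! = 1/180180; Racah Σ t=0..2: t=0:+1/384 t=1:−1/720 t=2:+1/34560 = 43/34560; ⇒ 3j(4 3 5; 2 -1 -1)² = 1849/180180, sgn +1
I_A²/I_B² = (5/286)/(1849/180180) = 3150/1849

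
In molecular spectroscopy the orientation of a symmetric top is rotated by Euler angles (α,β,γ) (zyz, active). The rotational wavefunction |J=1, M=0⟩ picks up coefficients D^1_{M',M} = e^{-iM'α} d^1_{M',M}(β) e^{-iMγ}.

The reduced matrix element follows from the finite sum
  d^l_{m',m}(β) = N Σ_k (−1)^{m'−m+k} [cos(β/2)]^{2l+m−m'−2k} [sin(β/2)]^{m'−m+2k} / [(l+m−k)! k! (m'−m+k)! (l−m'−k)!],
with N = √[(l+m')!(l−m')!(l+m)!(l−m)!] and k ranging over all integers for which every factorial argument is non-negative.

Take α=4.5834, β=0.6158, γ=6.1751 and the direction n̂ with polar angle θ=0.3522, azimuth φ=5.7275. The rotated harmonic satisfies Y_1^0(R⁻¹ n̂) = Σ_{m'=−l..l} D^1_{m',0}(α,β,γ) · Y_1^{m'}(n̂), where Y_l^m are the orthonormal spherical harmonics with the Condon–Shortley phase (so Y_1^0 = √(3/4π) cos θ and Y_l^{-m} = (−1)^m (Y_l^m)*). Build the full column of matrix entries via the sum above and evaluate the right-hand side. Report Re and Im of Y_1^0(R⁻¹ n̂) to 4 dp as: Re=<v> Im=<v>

Need the full column D^1_{m',0} for m'=−1..1 at α=4.5834, β=0.6158, γ=6.1751.
cos(β/2)=0.952972, sin(β/2)=0.303058
d^1_{-1,0}: single k=1 term ⇒ +0.408433;  D = -0.052537-0.405040i
d^1_{0,0}: k∈[0..1] ⇒ +0.908156 -0.091844 = +0.816312;  D = +0.816312+0.000000i
d^1_{1,0}: single k=0 term ⇒ -0.408433;  D = +0.052537-0.405040i
Y_1^{m'}(θ=0.3522,φ=5.7275) and Σ D·Y over m':
  (-0.0525-0.4050i)·(+0.1013+0.0629i)  (+0.8163+0.0000i)·(+0.4586+0.0000i)  (+0.0525-0.4050i)·(-0.1013+0.0629i)
Y_1^0(R⁻¹ n̂) = +0.414661+0.000000i

Re=0.4147 Im=0.0000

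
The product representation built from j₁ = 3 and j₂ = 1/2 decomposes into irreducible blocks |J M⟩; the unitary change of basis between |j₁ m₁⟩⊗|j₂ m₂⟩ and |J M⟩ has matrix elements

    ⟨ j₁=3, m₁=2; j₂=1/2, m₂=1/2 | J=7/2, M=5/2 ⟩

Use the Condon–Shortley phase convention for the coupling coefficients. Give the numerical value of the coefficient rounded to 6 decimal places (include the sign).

√[8·0!6!1!/8! · 5!1!1!0!6!1!] = √(86400/7)
  +(−1)^0/∏(0,0,1,1,5,0)! = 1/120  (running 1/120)
⟨..|..⟩ = √(86400/7)·(1/120) = +0.925820

+0.925820  (= +√(6/7))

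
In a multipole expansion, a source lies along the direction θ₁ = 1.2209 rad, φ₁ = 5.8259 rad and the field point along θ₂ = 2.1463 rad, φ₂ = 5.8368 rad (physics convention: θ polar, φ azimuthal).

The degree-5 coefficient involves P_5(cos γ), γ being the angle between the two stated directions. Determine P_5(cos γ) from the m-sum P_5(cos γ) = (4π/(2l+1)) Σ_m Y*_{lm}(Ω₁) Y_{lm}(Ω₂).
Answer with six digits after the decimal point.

-0.156267

Addition theorem: P_5(cos γ) = (4π/11) Σ_m Y*_{lm}(Ω₁) Y_{lm}(Ω₂), m = −5…5:
  m=-5: Y*=(-0.222781, -0.256257)  Y=(-0.118417, 0.152223)  product (0.065390, -0.003567)
  m=-4: Y*=(-0.100106, -0.378829)  Y=(0.084315, -0.386574)  product (-0.154886, 0.006757)
  m=-3: Y*=(0.003265, -0.016196)  Y=(0.078118, 0.331183)  product (0.005619, -0.000184)
  m=-2: Y*=(-0.202535, 0.263007)  Y=(0.045342, 0.056297)  product (-0.023990, 0.000523)
  m=-1: Y*=(-0.095885, 0.047182)  Y=(-0.316138, -0.151305)  product (0.037452, -0.000408)
  m=+0: Y*=(0.306458, -0.000000)  Y=(0.013192, 0.000000)  product (0.004043, 0.000000)
  m=+1: Y*=(0.095885, 0.047182)  Y=(0.316138, -0.151305)  product (0.037452, 0.000408)
  m=+2: Y*=(-0.202535, -0.263007)  Y=(0.045342, -0.056297)  product (-0.023990, -0.000523)
  m=+3: Y*=(-0.003265, -0.016196)  Y=(-0.078118, 0.331183)  product (0.005619, 0.000184)
  m=+4: Y*=(-0.100106, 0.378829)  Y=(0.084315, 0.386574)  product (-0.154886, -0.006757)
  m=+5: Y*=(0.222781, -0.256257)  Y=(0.118417, 0.152223)  product (0.065390, 0.003567)
Total Σ_m = (-0.136788, 0.000000). Multiply by 1.142397: (-0.156267, 0.000000). P_5(cos γ) = -0.156267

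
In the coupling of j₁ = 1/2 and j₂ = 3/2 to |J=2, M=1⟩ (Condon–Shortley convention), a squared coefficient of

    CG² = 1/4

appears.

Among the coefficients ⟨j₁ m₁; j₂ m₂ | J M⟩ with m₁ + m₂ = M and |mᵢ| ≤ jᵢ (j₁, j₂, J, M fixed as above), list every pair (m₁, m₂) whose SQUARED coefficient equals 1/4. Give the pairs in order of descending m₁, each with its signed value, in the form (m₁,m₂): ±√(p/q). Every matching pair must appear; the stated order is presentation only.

(-1/2,3/2): +√(1/4)

Admissible pairs with m₁+m₂ = M = 1: (-1/2,3/2), (1/2,1/2)
  (m₁,m₂)=(1/2,1/2): CG² = 3/4, CG = +√(3/4)
  (m₁,m₂)=(-1/2,3/2): CG² = 1/4, CG = +√(1/4)   ← matches the target
Pairs with CG² = 1/4: (-1/2,3/2): +√(1/4)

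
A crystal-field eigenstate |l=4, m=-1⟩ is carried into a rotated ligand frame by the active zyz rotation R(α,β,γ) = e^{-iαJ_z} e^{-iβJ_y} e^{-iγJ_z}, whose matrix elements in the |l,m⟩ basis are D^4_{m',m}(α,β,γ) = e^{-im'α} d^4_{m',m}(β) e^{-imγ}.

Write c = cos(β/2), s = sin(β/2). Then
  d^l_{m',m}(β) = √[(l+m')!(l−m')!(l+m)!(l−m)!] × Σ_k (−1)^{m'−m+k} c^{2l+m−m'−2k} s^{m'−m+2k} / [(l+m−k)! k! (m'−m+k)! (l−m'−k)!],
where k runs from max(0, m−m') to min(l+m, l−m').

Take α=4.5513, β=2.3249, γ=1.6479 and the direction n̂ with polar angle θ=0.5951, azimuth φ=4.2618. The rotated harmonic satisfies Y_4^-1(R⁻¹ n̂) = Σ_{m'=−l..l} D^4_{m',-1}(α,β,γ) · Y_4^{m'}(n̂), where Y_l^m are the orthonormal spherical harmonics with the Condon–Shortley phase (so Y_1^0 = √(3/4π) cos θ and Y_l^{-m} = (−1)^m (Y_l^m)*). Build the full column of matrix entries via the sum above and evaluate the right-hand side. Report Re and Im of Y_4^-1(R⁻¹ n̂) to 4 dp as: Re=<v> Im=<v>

Need the full column D^4_{m',-1} for m'=−4..4 at α=4.5513, β=2.3249, γ=1.6479.
cos(β/2)=0.397092, sin(β/2)=0.917779
d^4_{-4,-1}: single k=3 term ⇒ +0.057117;  D = +0.030690+0.048171i
d^4_{-3,-1}: k∈[2..3] ⇒ +0.026212 -0.233365 = -0.207154;  D = +0.190300-0.081844i
d^4_{-2,-1}: k∈[1..3] ⇒ +0.006062 -0.161911 +0.576606 = +0.420756;  D = -0.102087-0.408184i
d^4_{-1,-1}: k∈[0..3] ⇒ +0.000618 -0.049535 +0.529223 -0.942346 = -0.462041;  D = -0.460412+0.038759i
d^4_{0,-1}: k∈[0..3] ⇒ -0.006390 +0.204803 -1.094032 +0.974030 = +0.078411;  D = -0.006040+0.078178i
d^4_{1,-1}: k∈[0..3] ⇒ +0.033024 -0.529223 +1.413520 -0.503389 = +0.413931;  D = -0.402244-0.097666i
d^4_{2,-1}: k∈[0..2] ⇒ -0.107941 +0.864909 -0.924046 = -0.167078;  D = -0.064953+0.153936i
d^4_{3,-1}: k∈[0..1] ⇒ +0.233365 -0.747964 = -0.514599;  D = -0.435895-0.273509i
d^4_{4,-1}: single k=0 term ⇒ -0.305111;  D = +0.201520-0.229090i
Y_4^{m'}(θ=0.5951,φ=4.2618) and Σ D·Y over m':
  (+0.0307+0.0482i)·(-0.0100+0.0425i)  (+0.1903-0.0818i)·(+0.1782-0.0397i)  (-0.1021-0.4082i)·(-0.2480-0.3132i)  (-0.4604+0.0388i)·(-0.1722+0.3559i)  (-0.0060+0.0782i)·(-0.1178+0.0000i)  (-0.4022-0.0977i)·(+0.1722+0.3559i)  (-0.0650+0.1539i)·(-0.2480+0.3132i)  (-0.4359-0.2735i)·(-0.1782-0.0397i)  (+0.2015-0.2291i)·(-0.0100-0.0425i)
Y_4^-1(R⁻¹ n̂) = -0.019573-0.226577i

Re=-0.0196 Im=-0.2266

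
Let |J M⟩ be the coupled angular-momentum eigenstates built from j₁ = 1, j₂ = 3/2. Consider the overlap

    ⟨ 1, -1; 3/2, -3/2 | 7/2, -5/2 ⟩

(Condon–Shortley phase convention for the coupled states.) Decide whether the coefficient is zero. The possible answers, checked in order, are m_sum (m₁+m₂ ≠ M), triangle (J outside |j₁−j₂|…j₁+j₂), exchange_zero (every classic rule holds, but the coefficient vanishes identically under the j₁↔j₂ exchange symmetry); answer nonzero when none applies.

m-sum: m₁+m₂ = -1+(-3/2) = -5/2, M = -5/2  ✓
triangle: need |j₁−j₂| ≤ J ≤ j₁+j₂, i.e. J ∈ [1/2, 5/2]; J = 7/2 is outside ✗ ⇒ coefficient is 0

triangle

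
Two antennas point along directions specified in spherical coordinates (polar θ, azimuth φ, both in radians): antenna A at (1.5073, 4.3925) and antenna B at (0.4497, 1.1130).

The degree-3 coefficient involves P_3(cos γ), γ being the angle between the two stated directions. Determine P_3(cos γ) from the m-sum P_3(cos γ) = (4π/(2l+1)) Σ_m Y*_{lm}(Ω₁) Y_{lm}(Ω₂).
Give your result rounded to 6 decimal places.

0.429559

Expand P_3 via completeness: Σ_{m} conj(Y_{3,m}) at Ω₁ times Y_{3,m} at Ω₂ —
  [-3]  conj(Y_{3,-3})(Ω₁) = (0.339645, 0.237956) ; Y_{3,-3}(Ω₂) = (-0.033605, 0.006721) ; Δ = (-0.013013, -0.005714)
  [-2]  conj(Y_{3,-2})(Ω₁) = (-0.051814, 0.038560) ; Y_{3,-2}(Ω₂) = (-0.105970, -0.137901) ; Δ = (0.010808, 0.003059)
  [-1]  conj(Y_{3,-1})(Ω₁) = (0.099381, 0.300003) ; Y_{3,-1}(Ω₂) = (0.189699, -0.385013) ; Δ = (0.134358, 0.018647)
  [+0]  conj(Y_{3,0})(Ω₁) = (-0.070562, -0.000000) ; Y_{3,0}(Ω₂) = (0.354625, 0.000000) ; Δ = (-0.025023, -0.000000)
  [+1]  conj(Y_{3,1})(Ω₁) = (-0.099381, 0.300003) ; Y_{3,1}(Ω₂) = (-0.189699, -0.385013) ; Δ = (0.134358, -0.018647)
  [+2]  conj(Y_{3,2})(Ω₁) = (-0.051814, -0.038560) ; Y_{3,2}(Ω₂) = (-0.105970, 0.137901) ; Δ = (0.010808, -0.003059)
  [+3]  conj(Y_{3,3})(Ω₁) = (-0.339645, 0.237956) ; Y_{3,3}(Ω₂) = (0.033605, 0.006721) ; Δ = (-0.013013, 0.005714)
Σ over m = (0.239282, -0.000000); ×(4π/7) → (0.429559, -0.000000). Real part: 0.429559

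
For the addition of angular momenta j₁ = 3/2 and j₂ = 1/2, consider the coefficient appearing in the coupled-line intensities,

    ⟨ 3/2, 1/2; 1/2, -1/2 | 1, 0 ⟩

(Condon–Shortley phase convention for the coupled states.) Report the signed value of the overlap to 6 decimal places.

+√(1/2) ≈ +0.707107

triangle: 1!·2!·0!/4! = 2/24
(j±m)!: 2!·1!·0!·1!·1!·1! = 2
prefactor² = (2J+1)·Δ·N² = 1/2
  k=0: +1/(0!·1!·1!·0!·1!·0!) = 1
Σ = 1  ⇒  CG² = 1/2·1² = 1/2
CG = +√(1/2) = +0.707107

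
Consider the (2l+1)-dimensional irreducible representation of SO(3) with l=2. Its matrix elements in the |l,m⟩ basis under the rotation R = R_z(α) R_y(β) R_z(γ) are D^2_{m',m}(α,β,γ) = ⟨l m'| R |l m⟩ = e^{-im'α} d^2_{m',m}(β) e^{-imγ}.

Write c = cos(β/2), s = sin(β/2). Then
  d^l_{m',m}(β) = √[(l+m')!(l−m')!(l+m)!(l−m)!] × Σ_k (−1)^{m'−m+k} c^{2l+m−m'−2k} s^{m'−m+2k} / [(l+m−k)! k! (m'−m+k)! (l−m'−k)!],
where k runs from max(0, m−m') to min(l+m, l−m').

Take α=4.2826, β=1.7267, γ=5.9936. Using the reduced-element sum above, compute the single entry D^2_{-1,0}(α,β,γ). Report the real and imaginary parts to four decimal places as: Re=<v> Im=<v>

Re=0.0783 Im=0.1708

First d^2_{-1,0}(β=1.7267), then the phase factors e^{-i(-1)α} and e^{-i(0)γ}:
With c≡cos(β/2)=0.649895 and s≡sin(β/2)=0.760024, N=[1·6·2·2]^{1/2}=4.898979
Admissible k: 1..2 (factorial args all ≥0)
  k=1: (−1)^0·4.8990/(2)·0.6499^3·0.7600^1 = +0.511014
  k=2: (−1)^1·4.8990/(2)·0.6499^1·0.7600^3 = -0.698877
d^2_{-1,0}(1.7267) = +0.511014 -0.698877 = -0.187863
D = (-0.416679-0.909054i)·(-0.187863)·(+1.000000+0.000000i) = +0.078279+0.170778i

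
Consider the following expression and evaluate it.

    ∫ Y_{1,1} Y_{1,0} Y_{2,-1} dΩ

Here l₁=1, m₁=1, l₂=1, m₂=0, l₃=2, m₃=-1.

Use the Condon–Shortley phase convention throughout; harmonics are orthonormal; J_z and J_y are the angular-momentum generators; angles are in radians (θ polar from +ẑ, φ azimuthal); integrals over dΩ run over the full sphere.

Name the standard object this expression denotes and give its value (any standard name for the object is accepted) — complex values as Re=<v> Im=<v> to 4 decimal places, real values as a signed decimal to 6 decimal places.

Gaunt coefficient, -0.218510

This is a Gaunt coefficient — the integral of a triple product of spherical harmonics over the sphere.
Rules hold: Σm=0, L=4 even, 0≤2≤2.
N = 3·3·5 = 45
Δ = 0!·2!·2!/5! = 1/30
Racah Σ t=0..0: t=0:+1/1 = 1/1
⇒ 3j(1 1 2; 0 0 0)² = 2/15, sgn +1
Racah Σ t=0..0: t=0:+1/2 = 1/2
⇒ 3j(1 1 2; 1 0 -1)² = 1/10, sgn -1
4πI² = N·(3j₀)²·(3jₘ)² = 3/5
I = -1·√(0.6/4π) = -0.21850969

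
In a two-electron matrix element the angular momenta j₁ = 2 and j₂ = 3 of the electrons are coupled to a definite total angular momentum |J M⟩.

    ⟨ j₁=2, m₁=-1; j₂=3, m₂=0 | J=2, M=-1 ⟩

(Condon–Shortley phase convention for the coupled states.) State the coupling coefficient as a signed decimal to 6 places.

+0.534522

triangle: 3!×1!×3!/8! = 36/40320
(j±m)!: 1!×3!×3!×3!×1!×3! = 1296
prefactor² = (2J+1)×Δ×N² = 81/14
  k=2: +1/(2!×1!×1!×1!×0!×2!) = 1/4
  k=3: −1/(3!×0!×0!×0!×1!×3!) = -1/36
Σ = 2/9  ⇒  CG² = 81/14×(2/9)² = 2/7
CG = +√(2/7) = +0.534522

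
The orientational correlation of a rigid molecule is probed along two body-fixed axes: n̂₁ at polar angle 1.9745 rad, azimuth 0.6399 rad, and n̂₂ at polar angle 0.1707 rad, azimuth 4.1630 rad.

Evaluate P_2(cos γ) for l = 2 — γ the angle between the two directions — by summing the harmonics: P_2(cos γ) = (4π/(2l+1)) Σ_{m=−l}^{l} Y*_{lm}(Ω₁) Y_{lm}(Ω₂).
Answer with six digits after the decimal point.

-0.075300

Addition theorem: P_2(cos γ) = (4π/5) Σ_m Y*_{lm}(Ω₁) Y_{lm}(Ω₂), m = −2…2:
  [-2]  conj(Y_{2,-2})(Ω₁) = +0.093723+0.312933i ; Y_{2,-2}(Ω₂) = -0.005068-0.009928i ; Δ = +0.002632-0.002516i
  [-1]  conj(Y_{2,-1})(Ω₁) = -0.223867-0.166644i ; Y_{2,-1}(Ω₂) = -0.067530+0.110296i ; Δ = +0.033498-0.013438i
  [+0]  conj(Y_{2,0})(Ω₁) = -0.169384-0.000000i ; Y_{2,0}(Ω₂) = +0.603480+0.000000i ; Δ = -0.102220-0.000000i
  [+1]  conj(Y_{2,1})(Ω₁) = +0.223867-0.166644i ; Y_{2,1}(Ω₂) = +0.067530+0.110296i ; Δ = +0.033498+0.013438i
  [+2]  conj(Y_{2,2})(Ω₁) = +0.093723-0.312933i ; Y_{2,2}(Ω₂) = -0.005068+0.009928i ; Δ = +0.002632+0.002516i
Accumulated sum -0.029961-0.000000i; after 4π/(2l+1) scaling, -0.075300-0.000000i ⇒ P_2 = -0.075300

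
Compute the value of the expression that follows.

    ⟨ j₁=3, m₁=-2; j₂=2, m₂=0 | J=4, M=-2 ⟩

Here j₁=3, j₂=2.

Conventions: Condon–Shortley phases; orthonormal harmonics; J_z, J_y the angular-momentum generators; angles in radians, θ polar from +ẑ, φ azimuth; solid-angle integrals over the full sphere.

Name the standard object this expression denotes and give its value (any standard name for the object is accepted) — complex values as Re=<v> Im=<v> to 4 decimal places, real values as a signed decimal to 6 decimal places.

Clebsch–Gordan coefficient, −√(12/35) ≈ -0.585540

This is a Clebsch–Gordan (vector-coupling) coefficient.
triangle: 1!*5!*3!/10! = 720/3628800
(j±m)!: 1!*5!*2!*2!*2!*6! = 691200
prefactor² = (2J+1)*Δ*N² = 8640/7
  k=0: +1/(0!*1!*5!*2!*0!*1!) = 1/240
  k=1: −1/(1!*0!*4!*1!*1!*2!) = -1/48
Σ = -1/60  ⇒  CG² = 8640/7*(-1/60)² = 12/35
CG = −√(12/35) = -0.585540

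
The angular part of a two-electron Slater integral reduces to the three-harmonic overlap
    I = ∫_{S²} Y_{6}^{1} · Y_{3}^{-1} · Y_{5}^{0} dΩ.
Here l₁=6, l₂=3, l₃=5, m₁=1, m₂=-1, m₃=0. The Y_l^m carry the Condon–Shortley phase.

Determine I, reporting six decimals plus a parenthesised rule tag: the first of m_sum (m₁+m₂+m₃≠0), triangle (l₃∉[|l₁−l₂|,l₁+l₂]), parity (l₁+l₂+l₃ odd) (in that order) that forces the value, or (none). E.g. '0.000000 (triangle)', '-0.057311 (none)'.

-0.077843 (none)

Checks pass: Σm=0; 14 even; l₃=5∈[3,9].
(2·6+1)(2·3+1)(2·5+1) = 1001
Δ: 4! 8! 2! / 15! → 1/675675
sum: t=1:−1/8640 t=2:+1/2304 t=3:−1/8640 = 7/34560
3j²(6 3 5; 0 0 0) = Δ·Π!·Σ² = 7/429  (sign -1)
sum: t=0:+1/34560 t=1:−1/3456 t=2:+1/5760 = -1/11520
3j²(6 3 5; 1 -1 0) = Δ·Π!·Σ² = 2/429  (sign +1)
combine: 4πI² = 1001·7/429·2/429 = 98/1287
take √, sign -1: I = -0.07784287
No selection rule forces the value: the integral is nonzero (none).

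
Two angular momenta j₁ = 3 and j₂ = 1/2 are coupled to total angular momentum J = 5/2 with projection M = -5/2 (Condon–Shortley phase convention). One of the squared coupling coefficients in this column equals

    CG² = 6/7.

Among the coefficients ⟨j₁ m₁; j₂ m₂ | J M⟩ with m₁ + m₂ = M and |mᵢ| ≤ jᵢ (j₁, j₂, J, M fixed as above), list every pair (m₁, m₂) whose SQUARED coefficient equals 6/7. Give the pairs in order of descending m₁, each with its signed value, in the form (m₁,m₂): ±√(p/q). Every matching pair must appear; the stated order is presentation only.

(-3,1/2): −√(6/7)

Admissible pairs with m₁+m₂ = M = -5/2: (-3,1/2), (-2,-1/2)
  (m₁,m₂)=(-2,-1/2): CG² = 1/7, CG = +√(1/7)
  (m₁,m₂)=(-3,1/2): CG² = 6/7, CG = −√(6/7)   ← matches the target
Pairs with CG² = 6/7: (-3,1/2): −√(6/7)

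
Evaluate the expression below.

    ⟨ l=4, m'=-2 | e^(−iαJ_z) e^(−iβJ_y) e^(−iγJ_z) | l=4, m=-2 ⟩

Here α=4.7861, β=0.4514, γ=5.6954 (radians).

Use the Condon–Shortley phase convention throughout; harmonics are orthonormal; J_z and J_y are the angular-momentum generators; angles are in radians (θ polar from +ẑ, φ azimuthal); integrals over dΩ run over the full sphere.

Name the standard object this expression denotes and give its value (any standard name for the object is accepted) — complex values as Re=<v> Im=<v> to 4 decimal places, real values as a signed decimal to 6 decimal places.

Wigner D-matrix element, Re=-0.1720 Im=0.2852

This is a Wigner D-matrix element — the rotation-matrix element ⟨l m'| R(α,β,γ) |l m⟩ in the angular-momentum basis.
Split into d^4_{-2,-2}(β=0.4514) × two z-phases.
c=cos(0.451400/2)=0.974638, s=sin(0.451400/2)=0.223789; N=√[2·720·2·720]=1440.000000
k∈{0,1,2} keeps every argument non-negative
  k=0: (−1)^0·1440.0000/(1440)·0.9746^8·0.2238^0 = +0.814227
  k=1: (−1)^1·1440.0000/(120)·0.9746^6·0.2238^2 = -0.515130
  k=2: (−1)^2·1440.0000/(96)·0.9746^4·0.2238^4 = +0.033948
d^4_{-2,-2}(0.4514) = +0.814227 -0.515130 +0.033948 = +0.333046
D = (-0.989153-0.146889i)·(+0.333046)·(+0.385017-0.922910i) = -0.171987+0.285202i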